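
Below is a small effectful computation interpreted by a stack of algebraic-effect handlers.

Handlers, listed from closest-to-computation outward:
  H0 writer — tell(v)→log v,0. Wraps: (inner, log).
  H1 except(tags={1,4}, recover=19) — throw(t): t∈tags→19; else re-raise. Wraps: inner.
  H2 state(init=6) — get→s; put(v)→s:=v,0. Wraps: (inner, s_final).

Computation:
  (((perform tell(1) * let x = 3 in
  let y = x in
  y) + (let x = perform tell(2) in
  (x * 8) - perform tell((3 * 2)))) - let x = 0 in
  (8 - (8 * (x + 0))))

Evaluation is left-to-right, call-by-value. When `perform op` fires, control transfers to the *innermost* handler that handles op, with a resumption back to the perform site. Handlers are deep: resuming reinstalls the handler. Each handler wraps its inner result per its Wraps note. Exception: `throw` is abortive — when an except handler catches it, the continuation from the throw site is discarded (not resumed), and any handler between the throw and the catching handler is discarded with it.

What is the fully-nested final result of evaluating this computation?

Answer: ((-8, (1, 2, 6)), 6)

Working:
tell(1) @ H0 ⇒ log+=1
tell(2) @ H0 ⇒ log+=2
tell(6) @ H0 ⇒ log+=6
H0 returns (-8, (1, 2, 6))
H1 returns (-8, (1, 2, 6))
H2 returns ((-8, (1, 2, 6)), 6)
= ((-8, (1, 2, 6)), 6)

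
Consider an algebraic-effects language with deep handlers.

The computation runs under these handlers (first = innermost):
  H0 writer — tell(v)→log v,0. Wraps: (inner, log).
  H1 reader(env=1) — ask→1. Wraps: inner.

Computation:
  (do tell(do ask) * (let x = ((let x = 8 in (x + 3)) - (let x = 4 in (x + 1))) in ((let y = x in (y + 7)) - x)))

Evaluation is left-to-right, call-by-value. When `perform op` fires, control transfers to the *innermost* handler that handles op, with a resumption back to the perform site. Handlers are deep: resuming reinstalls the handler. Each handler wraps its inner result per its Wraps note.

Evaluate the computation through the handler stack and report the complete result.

Answer: (0, (1))

Step-by-step:
ask @ H1 ⇒ 1
tell(1) @ H0 ⇒ log+=1
H0 returns (0, (1))
H1 returns (0, (1))
= (0, (1))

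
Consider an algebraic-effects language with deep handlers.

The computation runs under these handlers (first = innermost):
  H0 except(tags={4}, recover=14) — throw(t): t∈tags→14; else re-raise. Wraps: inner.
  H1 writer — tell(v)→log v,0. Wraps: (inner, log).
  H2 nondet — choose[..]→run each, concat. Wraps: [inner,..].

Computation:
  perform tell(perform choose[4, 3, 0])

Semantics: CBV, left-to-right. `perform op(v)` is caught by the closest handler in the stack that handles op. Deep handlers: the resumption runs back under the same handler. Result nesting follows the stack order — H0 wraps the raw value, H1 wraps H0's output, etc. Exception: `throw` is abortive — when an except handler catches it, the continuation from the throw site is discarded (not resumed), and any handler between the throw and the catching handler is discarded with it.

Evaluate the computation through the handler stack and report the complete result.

Answer: [(0, (4)), (0, (3)), (0, (0))]

Step-by-step:
choose[4, 3, 0] @ H2
  branch[0] choose=4:
    tell(4) @ H1 ⇒ log+=4
    H0 returns 0
    H1 returns (0, (4))
    H2 returns [(0, (4))]
  branch[1] choose=3:
    tell(3) @ H1 ⇒ log+=3
    H0 returns 0
    H1 returns (0, (3))
    H2 returns [(0, (3))]
  branch[2] choose=0:
    tell(0) @ H1 ⇒ log+=0
    H0 returns 0
    H1 returns (0, (0))
    H2 returns [(0, (0))]
= [(0, (4)), (0, (3)), (0, (0))]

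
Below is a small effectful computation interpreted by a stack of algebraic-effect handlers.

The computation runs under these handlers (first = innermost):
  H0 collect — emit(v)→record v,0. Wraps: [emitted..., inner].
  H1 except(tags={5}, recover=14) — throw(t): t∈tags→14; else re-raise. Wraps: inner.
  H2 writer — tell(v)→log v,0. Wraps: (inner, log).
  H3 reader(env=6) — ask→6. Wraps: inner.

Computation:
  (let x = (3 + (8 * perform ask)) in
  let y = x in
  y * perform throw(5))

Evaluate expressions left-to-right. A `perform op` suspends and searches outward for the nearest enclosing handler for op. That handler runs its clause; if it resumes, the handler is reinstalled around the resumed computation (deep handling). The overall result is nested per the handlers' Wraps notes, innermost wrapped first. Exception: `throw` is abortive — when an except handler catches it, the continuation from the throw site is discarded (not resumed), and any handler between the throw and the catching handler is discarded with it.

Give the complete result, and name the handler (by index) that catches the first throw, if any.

Working:
ask @ H3 ⇒ 6
throw(5) @ H1 caught ⇒ 14
H2 returns (14, ())
H3 returns (14, ())
= (14, ())

Answer: (14, ()) ; first throw caught by: H1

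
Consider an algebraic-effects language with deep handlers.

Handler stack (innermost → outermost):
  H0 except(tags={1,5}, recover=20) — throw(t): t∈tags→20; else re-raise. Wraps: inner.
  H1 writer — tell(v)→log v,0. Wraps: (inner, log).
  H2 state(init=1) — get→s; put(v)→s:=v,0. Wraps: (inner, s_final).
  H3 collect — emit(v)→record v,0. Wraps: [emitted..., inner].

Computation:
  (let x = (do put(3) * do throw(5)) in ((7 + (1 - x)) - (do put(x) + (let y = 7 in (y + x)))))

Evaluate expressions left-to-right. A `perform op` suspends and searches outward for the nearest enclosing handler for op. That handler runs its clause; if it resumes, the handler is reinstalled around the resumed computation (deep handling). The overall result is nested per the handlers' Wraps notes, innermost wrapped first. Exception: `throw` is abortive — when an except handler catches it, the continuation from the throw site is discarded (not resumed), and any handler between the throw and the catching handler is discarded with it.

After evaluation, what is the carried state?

Answer: 3

Step-by-step:
put(3) @ H2 ⇒ s:=3
throw(5) @ H0 caught ⇒ 20
H1 returns (20, ())
H2 returns ((20, ()), 3)
H3 returns [((20, ()), 3)]
= [((20, ()), 3)]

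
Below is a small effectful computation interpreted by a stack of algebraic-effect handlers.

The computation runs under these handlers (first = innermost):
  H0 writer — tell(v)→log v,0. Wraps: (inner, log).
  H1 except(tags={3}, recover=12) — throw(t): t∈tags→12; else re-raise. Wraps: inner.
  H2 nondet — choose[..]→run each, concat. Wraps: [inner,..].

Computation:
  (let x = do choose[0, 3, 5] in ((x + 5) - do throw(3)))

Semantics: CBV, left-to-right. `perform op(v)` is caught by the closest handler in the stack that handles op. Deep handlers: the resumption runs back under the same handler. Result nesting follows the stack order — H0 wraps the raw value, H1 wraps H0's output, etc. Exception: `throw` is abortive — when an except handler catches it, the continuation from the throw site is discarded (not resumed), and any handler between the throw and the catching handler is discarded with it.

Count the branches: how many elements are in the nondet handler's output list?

Answer: 3

Working:
choose[0, 3, 5] @ H2
  branch[0] choose=0:
    throw(3) @ H1 caught ⇒ 12
    H2 returns [12]
  branch[1] choose=3:
    throw(3) @ H1 caught ⇒ 12
    H2 returns [12]
  branch[2] choose=5:
    throw(3) @ H1 caught ⇒ 12
    H2 returns [12]
= [12, 12, 12]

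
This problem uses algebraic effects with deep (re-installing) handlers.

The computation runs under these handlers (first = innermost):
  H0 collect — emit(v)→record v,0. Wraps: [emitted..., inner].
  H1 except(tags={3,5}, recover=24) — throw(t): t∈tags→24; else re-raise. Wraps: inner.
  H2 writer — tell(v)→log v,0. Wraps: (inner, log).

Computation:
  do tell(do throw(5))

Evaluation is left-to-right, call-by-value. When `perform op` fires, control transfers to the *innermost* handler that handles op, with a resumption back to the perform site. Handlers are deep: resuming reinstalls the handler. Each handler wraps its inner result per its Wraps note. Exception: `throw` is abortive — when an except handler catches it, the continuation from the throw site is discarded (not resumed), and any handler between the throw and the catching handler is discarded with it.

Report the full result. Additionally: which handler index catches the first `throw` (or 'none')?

Working:
throw(5) @ H1 caught ⇒ 24
H2 returns (24, ())
= (24, ())

Answer: (24, ()) ; first throw caught by: H1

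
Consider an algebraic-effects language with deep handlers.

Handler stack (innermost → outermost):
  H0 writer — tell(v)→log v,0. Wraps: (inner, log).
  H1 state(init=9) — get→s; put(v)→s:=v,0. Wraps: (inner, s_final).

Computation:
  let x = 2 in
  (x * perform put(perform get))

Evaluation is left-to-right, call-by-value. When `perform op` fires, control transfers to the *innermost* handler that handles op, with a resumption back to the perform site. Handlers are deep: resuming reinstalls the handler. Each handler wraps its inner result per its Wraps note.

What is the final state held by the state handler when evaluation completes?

Step-by-step:
get @ H1 ⇒ 9
put(9) @ H1 ⇒ s:=9
H0 returns (0, ())
H1 returns ((0, ()), 9)
= ((0, ()), 9)

Answer: 9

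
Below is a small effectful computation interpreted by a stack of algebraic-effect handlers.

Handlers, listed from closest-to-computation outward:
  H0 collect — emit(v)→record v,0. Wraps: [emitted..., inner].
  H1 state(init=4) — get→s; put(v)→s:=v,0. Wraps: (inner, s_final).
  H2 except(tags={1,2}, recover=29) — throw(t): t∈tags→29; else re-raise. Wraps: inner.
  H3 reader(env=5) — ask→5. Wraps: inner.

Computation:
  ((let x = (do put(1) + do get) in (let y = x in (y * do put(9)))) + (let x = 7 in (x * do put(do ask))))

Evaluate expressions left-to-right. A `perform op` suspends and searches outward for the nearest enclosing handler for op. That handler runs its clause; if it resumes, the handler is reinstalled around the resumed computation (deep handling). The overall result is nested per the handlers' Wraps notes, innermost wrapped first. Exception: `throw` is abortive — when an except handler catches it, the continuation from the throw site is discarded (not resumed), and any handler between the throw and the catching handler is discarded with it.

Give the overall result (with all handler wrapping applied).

Answer: ([0], 5)

Evaluation trace:
put(1) @ H1 ⇒ s:=1
get @ H1 ⇒ 1
put(9) @ H1 ⇒ s:=9
ask @ H3 ⇒ 5
put(5) @ H1 ⇒ s:=5
H0 returns [0]
H1 returns ([0], 5)
H2 returns ([0], 5)
H3 returns ([0], 5)
= ([0], 5)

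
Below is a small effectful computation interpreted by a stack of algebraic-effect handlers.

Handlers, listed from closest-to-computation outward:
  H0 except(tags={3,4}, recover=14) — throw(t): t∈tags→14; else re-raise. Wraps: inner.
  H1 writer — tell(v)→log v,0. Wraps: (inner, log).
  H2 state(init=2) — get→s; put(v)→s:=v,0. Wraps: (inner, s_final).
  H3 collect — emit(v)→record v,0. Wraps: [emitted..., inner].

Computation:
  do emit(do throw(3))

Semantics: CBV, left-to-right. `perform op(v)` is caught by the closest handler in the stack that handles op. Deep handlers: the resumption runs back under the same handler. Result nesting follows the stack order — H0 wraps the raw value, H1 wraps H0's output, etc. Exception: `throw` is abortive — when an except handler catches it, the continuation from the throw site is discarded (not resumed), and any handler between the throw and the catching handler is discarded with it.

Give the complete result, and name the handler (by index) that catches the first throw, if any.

Step-by-step:
throw(3) @ H0 caught ⇒ 14
H1 returns (14, ())
H2 returns ((14, ()), 2)
H3 returns [((14, ()), 2)]
= [((14, ()), 2)]

Answer: [((14, ()), 2)] ; first throw caught by: H0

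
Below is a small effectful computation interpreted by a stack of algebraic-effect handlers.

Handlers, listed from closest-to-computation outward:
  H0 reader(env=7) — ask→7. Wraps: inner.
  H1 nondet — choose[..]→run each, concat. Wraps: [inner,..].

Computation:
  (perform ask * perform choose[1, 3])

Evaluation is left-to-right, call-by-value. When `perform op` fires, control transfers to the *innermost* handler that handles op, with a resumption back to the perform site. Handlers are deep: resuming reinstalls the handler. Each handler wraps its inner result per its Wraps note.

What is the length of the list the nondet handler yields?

Answer: 2

Step-by-step:
ask @ H0 ⇒ 7
choose[1, 3] @ H1
  branch[0] choose=1:
    H0 returns 7
    H1 returns [7]
  branch[1] choose=3:
    H0 returns 21
    H1 returns [21]
= [7, 21]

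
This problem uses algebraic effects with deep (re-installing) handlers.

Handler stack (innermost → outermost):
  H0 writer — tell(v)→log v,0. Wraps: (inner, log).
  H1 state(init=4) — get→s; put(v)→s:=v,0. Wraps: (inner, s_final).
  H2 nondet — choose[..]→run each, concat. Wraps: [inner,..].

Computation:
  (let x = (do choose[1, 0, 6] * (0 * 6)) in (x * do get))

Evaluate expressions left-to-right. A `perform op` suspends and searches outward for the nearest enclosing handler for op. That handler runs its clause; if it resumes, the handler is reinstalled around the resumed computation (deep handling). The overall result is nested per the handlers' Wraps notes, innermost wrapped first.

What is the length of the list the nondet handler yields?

Step-by-step:
choose[1, 0, 6] @ H2
  branch[0] choose=1:
    get @ H1 ⇒ 4
    H0 returns (0, ())
    H1 returns ((0, ()), 4)
    H2 returns [((0, ()), 4)]
  branch[1] choose=0:
    get @ H1 ⇒ 4
    H0 returns (0, ())
    H1 returns ((0, ()), 4)
    H2 returns [((0, ()), 4)]
  branch[2] choose=6:
    get @ H1 ⇒ 4
    H0 returns (0, ())
    H1 returns ((0, ()), 4)
    H2 returns [((0, ()), 4)]
= [((0, ()), 4), ((0, ()), 4), ((0, ()), 4)]

Answer: 3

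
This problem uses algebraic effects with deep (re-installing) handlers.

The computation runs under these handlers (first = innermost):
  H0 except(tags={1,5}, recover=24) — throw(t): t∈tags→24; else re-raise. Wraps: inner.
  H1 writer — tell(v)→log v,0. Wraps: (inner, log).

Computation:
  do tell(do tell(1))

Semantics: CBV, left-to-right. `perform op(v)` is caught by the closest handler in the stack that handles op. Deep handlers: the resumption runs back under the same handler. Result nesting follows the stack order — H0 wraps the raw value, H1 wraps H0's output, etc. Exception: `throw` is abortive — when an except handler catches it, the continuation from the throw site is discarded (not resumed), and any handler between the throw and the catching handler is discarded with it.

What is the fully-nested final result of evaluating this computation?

Answer: (0, (1, 0))

Evaluation trace:
tell(1) @ H1 ⇒ log+=1
tell(0) @ H1 ⇒ log+=0
H0 returns 0
H1 returns (0, (1, 0))
= (0, (1, 0))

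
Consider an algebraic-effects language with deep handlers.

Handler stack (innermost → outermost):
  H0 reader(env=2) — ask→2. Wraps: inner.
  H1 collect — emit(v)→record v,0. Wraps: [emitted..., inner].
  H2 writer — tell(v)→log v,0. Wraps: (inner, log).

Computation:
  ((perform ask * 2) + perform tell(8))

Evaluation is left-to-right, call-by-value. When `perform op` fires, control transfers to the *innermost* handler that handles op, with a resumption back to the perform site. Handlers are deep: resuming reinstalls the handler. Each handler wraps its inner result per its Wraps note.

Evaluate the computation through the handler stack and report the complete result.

Working:
ask @ H0 ⇒ 2
tell(8) @ H2 ⇒ log+=8
H0 returns 4
H1 returns [4]
H2 returns ([4], (8))
= ([4], (8))

Answer: ([4], (8))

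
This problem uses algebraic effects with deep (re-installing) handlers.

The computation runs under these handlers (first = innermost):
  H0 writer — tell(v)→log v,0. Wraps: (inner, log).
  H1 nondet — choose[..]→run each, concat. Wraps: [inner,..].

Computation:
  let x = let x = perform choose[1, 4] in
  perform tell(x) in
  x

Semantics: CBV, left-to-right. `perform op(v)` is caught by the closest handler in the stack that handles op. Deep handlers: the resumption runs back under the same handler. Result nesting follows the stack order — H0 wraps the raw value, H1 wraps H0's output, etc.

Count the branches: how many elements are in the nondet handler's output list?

Step-by-step:
choose[1, 4] @ H1
  branch[0] choose=1:
    tell(1) @ H0 ⇒ log+=1
    H0 returns (0, (1))
    H1 returns [(0, (1))]
  branch[1] choose=4:
    tell(4) @ H0 ⇒ log+=4
    H0 returns (0, (4))
    H1 returns [(0, (4))]
= [(0, (1)), (0, (4))]

Answer: 2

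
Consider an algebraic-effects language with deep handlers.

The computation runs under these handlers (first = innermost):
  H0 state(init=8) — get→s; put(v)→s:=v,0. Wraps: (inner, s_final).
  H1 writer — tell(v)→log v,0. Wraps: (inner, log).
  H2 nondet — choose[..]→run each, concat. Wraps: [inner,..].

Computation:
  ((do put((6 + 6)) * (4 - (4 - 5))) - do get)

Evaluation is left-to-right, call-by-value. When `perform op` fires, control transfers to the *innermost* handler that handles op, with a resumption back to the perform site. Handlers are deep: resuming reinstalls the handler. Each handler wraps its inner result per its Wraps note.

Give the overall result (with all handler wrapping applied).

Step-by-step:
put(12) @ H0 ⇒ s:=12
get @ H0 ⇒ 12
H0 returns (-12, 12)
H1 returns ((-12, 12), ())
H2 returns [((-12, 12), ())]
= [((-12, 12), ())]

Answer: [((-12, 12), ())]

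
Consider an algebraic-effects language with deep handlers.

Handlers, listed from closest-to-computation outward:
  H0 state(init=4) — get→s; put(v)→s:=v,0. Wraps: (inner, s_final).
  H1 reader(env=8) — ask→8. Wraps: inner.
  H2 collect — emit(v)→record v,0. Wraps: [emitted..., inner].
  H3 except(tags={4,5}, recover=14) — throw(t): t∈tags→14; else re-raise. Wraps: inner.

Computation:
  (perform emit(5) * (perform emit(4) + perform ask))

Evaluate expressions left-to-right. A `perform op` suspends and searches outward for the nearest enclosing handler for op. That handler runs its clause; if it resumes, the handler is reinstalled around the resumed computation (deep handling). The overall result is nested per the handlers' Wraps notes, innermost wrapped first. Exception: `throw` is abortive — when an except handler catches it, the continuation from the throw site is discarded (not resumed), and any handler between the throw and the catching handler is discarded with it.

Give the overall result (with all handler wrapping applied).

Step-by-step:
emit(5) @ H2 ⇒ out+=5
emit(4) @ H2 ⇒ out+=4
ask @ H1 ⇒ 8
H0 returns (0, 4)
H1 returns (0, 4)
H2 returns [5, 4, (0, 4)]
H3 returns [5, 4, (0, 4)]
= [5, 4, (0, 4)]

Answer: [5, 4, (0, 4)]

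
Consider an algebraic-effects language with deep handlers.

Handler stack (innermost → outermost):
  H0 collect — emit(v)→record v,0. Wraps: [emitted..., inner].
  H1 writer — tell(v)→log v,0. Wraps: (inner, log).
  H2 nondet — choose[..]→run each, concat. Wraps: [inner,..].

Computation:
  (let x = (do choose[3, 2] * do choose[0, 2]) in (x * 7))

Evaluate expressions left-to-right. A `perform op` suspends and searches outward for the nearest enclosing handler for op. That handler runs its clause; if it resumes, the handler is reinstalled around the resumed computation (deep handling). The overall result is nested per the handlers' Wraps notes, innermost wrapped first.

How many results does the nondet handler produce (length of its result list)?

Working:
choose[3, 2] @ H2
  branch[0] choose=3:
    choose[0, 2] @ H2
      branch[0] choose=0:
        H0 returns [0]
        H1 returns ([0], ())
        H2 returns [([0], ())]
      branch[1] choose=2:
        H0 returns [42]
        H1 returns ([42], ())
        H2 returns [([42], ())]
  branch[1] choose=2:
    choose[0, 2] @ H2
      branch[0] choose=0:
        H0 returns [0]
        H1 returns ([0], ())
        H2 returns [([0], ())]
      branch[1] choose=2:
        H0 returns [28]
        H1 returns ([28], ())
        H2 returns [([28], ())]
= [([0], ()), ([42], ()), ([0], ()), ([28], ())]

Answer: 4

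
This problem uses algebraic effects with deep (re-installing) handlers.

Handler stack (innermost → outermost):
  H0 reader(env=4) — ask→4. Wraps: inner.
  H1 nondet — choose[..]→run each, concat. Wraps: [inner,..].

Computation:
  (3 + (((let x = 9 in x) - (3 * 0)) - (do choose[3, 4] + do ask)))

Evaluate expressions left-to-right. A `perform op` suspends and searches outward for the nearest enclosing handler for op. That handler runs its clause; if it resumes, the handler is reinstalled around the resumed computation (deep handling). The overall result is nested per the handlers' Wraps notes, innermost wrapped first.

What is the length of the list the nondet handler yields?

Answer: 2

Evaluation trace:
choose[3, 4] @ H1
  branch[0] choose=3:
    ask @ H0 ⇒ 4
    H0 returns 5
    H1 returns [5]
  branch[1] choose=4:
    ask @ H0 ⇒ 4
    H0 returns 4
    H1 returns [4]
= [5, 4]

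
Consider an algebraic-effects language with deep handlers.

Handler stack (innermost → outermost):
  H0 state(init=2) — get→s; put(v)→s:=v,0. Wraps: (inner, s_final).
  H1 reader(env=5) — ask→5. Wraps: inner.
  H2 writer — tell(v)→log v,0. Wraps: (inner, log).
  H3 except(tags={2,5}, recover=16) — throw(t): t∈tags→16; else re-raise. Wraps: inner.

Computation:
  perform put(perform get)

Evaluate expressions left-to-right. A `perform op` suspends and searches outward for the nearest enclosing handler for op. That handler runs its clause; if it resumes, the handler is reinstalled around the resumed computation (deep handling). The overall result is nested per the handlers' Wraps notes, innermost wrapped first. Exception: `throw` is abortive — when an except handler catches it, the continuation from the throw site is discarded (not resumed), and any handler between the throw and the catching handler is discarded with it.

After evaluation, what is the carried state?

Answer: 2

Working:
get @ H0 ⇒ 2
put(2) @ H0 ⇒ s:=2
H0 returns (0, 2)
H1 returns (0, 2)
H2 returns ((0, 2), ())
H3 returns ((0, 2), ())
= ((0, 2), ())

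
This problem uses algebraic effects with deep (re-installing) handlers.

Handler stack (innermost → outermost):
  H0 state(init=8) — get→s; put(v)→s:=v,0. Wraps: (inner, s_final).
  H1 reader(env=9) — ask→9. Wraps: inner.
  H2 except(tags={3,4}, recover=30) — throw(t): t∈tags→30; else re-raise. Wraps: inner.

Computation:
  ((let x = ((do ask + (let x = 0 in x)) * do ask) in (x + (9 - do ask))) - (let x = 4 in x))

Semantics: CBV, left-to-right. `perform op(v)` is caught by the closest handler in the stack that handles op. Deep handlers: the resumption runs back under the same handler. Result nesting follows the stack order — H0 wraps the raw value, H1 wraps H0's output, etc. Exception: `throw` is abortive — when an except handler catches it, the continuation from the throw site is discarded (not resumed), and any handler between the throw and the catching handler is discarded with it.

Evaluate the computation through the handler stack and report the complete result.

Working:
ask @ H1 ⇒ 9
ask @ H1 ⇒ 9
ask @ H1 ⇒ 9
H0 returns (77, 8)
H1 returns (77, 8)
H2 returns (77, 8)
= (77, 8)

Answer: (77, 8)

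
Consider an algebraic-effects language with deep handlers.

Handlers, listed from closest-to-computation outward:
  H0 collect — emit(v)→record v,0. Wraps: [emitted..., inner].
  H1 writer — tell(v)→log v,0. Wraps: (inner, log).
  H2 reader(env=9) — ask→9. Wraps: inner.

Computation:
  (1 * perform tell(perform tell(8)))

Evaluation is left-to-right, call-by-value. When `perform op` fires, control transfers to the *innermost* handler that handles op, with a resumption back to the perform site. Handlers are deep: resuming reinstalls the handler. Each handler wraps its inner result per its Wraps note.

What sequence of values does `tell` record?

Answer: (8, 0)

Step-by-step:
tell(8) @ H1 ⇒ log+=8
tell(0) @ H1 ⇒ log+=0
H0 returns [0]
H1 returns ([0], (8, 0))
H2 returns ([0], (8, 0))
= ([0], (8, 0))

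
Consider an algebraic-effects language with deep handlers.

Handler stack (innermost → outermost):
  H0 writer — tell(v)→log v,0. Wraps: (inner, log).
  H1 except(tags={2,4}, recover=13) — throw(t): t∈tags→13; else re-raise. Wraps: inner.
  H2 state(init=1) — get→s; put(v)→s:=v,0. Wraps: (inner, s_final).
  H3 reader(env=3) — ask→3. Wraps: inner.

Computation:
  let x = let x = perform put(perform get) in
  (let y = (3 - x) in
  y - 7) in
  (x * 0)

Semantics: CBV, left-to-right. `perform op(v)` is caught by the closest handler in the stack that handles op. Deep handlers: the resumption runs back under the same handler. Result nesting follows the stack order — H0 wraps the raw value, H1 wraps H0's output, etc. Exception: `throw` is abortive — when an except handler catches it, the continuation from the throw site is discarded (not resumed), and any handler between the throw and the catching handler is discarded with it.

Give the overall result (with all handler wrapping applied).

Step-by-step:
get @ H2 ⇒ 1
put(1) @ H2 ⇒ s:=1
H0 returns (0, ())
H1 returns (0, ())
H2 returns ((0, ()), 1)
H3 returns ((0, ()), 1)
= ((0, ()), 1)

Answer: ((0, ()), 1)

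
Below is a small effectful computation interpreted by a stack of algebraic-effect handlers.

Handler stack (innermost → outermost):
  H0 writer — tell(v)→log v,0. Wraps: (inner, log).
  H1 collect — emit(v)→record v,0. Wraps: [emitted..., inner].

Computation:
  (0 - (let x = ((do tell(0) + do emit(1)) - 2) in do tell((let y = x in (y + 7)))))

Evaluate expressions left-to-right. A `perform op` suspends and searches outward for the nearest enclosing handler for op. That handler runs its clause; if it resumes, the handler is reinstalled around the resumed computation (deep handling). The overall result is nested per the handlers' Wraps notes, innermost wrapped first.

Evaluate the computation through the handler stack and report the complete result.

Answer: [1, (0, (0, 5))]

Step-by-step:
tell(0) @ H0 ⇒ log+=0
emit(1) @ H1 ⇒ out+=1
tell(5) @ H0 ⇒ log+=5
H0 returns (0, (0, 5))
H1 returns [1, (0, (0, 5))]
= [1, (0, (0, 5))]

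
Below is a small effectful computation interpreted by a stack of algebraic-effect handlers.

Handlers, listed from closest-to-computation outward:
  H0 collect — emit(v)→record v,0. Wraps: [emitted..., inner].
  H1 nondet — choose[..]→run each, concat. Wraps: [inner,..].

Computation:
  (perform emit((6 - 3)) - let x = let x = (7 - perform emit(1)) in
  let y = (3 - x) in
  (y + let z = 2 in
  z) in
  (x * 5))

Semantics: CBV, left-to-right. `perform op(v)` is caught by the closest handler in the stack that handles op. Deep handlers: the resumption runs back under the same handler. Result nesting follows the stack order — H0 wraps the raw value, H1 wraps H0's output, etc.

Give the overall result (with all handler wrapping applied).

Evaluation trace:
emit(3) @ H0 ⇒ out+=3
emit(1) @ H0 ⇒ out+=1
H0 returns [3, 1, 10]
H1 returns [[3, 1, 10]]
= [[3, 1, 10]]

Answer: [[3, 1, 10]]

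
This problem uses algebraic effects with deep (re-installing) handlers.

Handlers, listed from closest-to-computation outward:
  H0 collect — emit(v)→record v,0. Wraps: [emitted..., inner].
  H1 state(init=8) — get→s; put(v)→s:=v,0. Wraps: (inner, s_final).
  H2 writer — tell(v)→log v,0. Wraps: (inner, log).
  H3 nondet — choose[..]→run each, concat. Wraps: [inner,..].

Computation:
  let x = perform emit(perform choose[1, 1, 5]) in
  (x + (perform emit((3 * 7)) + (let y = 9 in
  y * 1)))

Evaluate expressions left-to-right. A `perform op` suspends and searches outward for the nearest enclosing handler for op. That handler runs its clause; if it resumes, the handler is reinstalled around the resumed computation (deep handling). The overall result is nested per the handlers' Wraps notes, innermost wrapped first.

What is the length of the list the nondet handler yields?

Answer: 3

Working:
choose[1, 1, 5] @ H3
  branch[0] choose=1:
    emit(1) @ H0 ⇒ out+=1
    emit(21) @ H0 ⇒ out+=21
    H0 returns [1, 21, 9]
    H1 returns ([1, 21, 9], 8)
    H2 returns (([1, 21, 9], 8), ())
    H3 returns [(([1, 21, 9], 8), ())]
  branch[1] choose=1:
    emit(1) @ H0 ⇒ out+=1
    emit(21) @ H0 ⇒ out+=21
    H0 returns [1, 21, 9]
    H1 returns ([1, 21, 9], 8)
    H2 returns (([1, 21, 9], 8), ())
    H3 returns [(([1, 21, 9], 8), ())]
  branch[2] choose=5:
    emit(5) @ H0 ⇒ out+=5
    emit(21) @ H0 ⇒ out+=21
    H0 returns [5, 21, 9]
    H1 returns ([5, 21, 9], 8)
    H2 returns (([5, 21, 9], 8), ())
    H3 returns [(([5, 21, 9], 8), ())]
= [(([1, 21, 9], 8), ()), (([1, 21, 9], 8), ()), (([5, 21, 9], 8), ())]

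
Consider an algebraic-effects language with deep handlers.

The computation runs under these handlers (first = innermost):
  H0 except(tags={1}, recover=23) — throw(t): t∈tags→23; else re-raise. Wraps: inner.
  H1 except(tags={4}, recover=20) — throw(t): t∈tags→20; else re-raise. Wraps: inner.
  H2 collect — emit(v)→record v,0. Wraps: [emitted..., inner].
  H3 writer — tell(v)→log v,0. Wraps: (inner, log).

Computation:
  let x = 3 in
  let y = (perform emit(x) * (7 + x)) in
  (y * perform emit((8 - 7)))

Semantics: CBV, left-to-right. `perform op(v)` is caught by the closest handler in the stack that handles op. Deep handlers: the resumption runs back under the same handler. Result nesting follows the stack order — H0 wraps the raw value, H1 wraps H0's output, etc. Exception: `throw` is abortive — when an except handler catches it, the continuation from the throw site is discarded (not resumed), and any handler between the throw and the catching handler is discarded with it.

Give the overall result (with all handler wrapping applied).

Evaluation trace:
emit(3) @ H2 ⇒ out+=3
emit(1) @ H2 ⇒ out+=1
H0 returns 0
H1 returns 0
H2 returns [3, 1, 0]
H3 returns ([3, 1, 0], ())
= ([3, 1, 0], ())

Answer: ([3, 1, 0], ())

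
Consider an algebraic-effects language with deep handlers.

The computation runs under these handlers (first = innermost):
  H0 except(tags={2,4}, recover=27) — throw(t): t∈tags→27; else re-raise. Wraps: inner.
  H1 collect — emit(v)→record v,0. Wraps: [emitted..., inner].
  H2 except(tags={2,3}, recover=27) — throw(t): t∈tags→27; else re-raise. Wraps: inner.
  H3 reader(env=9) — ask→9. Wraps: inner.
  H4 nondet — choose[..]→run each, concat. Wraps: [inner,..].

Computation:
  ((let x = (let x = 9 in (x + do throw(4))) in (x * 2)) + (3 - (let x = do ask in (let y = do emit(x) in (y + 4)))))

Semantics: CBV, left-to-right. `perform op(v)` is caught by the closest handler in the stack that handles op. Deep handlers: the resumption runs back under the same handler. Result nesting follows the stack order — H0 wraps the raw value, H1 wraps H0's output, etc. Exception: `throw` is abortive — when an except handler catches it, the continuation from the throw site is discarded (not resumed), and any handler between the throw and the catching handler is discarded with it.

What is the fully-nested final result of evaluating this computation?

Answer: [[27]]

Evaluation trace:
throw(4) @ H0 caught ⇒ 27
H1 returns [27]
H2 returns [27]
H3 returns [27]
H4 returns [[27]]
= [[27]]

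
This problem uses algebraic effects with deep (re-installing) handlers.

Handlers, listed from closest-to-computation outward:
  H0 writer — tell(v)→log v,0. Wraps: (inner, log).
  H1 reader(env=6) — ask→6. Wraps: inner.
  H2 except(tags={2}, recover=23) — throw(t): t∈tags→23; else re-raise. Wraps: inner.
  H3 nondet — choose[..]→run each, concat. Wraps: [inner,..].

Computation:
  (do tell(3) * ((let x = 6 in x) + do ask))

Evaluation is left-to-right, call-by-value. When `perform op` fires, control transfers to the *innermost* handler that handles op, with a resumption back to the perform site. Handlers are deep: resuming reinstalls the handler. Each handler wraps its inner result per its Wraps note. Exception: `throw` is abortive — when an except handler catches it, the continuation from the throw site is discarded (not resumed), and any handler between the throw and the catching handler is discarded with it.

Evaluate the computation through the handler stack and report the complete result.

Answer: [(0, (3))]

Working:
tell(3) @ H0 ⇒ log+=3
ask @ H1 ⇒ 6
H0 returns (0, (3))
H1 returns (0, (3))
H2 returns (0, (3))
H3 returns [(0, (3))]
= [(0, (3))]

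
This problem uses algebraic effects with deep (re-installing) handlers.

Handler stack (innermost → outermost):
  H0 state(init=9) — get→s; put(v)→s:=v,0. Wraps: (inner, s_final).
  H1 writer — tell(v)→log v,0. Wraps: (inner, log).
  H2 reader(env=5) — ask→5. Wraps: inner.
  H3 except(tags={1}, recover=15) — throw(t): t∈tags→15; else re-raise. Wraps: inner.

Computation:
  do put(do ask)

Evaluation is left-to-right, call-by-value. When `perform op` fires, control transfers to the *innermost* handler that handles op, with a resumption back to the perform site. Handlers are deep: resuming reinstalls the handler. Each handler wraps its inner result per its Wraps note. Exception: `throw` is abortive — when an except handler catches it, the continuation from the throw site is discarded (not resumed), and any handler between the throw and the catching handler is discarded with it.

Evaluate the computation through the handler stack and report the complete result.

Evaluation trace:
ask @ H2 ⇒ 5
put(5) @ H0 ⇒ s:=5
H0 returns (0, 5)
H1 returns ((0, 5), ())
H2 returns ((0, 5), ())
H3 returns ((0, 5), ())
= ((0, 5), ())

Answer: ((0, 5), ())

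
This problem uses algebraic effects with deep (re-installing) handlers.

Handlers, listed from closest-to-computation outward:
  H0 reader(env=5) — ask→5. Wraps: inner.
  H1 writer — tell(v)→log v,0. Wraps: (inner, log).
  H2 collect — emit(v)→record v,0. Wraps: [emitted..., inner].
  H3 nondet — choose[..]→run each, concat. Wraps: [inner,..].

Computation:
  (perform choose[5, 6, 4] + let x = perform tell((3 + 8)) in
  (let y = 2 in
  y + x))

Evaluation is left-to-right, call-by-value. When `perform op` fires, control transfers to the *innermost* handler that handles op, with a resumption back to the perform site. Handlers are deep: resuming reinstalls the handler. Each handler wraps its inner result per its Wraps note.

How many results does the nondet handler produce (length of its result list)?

Step-by-step:
choose[5, 6, 4] @ H3
  branch[0] choose=5:
    tell(11) @ H1 ⇒ log+=11
    H0 returns 7
    H1 returns (7, (11))
    H2 returns [(7, (11))]
    H3 returns [[(7, (11))]]
  branch[1] choose=6:
    tell(11) @ H1 ⇒ log+=11
    H0 returns 8
    H1 returns (8, (11))
    H2 returns [(8, (11))]
    H3 returns [[(8, (11))]]
  branch[2] choose=4:
    tell(11) @ H1 ⇒ log+=11
    H0 returns 6
    H1 returns (6, (11))
    H2 returns [(6, (11))]
    H3 returns [[(6, (11))]]
= [[(7, (11))], [(8, (11))], [(6, (11))]]

Answer: 3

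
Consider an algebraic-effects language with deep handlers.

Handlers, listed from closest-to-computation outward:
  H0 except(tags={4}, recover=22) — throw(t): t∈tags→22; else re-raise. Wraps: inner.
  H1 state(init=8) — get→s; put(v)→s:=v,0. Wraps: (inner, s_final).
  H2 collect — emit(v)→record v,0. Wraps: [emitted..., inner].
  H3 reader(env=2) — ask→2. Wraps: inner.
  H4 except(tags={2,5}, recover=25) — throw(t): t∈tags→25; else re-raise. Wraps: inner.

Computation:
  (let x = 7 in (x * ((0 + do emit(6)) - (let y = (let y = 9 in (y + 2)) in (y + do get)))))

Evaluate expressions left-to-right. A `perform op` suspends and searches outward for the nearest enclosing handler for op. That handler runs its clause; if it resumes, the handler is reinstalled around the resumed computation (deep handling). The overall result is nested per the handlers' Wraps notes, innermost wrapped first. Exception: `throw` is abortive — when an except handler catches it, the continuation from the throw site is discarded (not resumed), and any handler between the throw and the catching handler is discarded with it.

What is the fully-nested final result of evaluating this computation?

Step-by-step:
emit(6) @ H2 ⇒ out+=6
get @ H1 ⇒ 8
H0 returns -133
H1 returns (-133, 8)
H2 returns [6, (-133, 8)]
H3 returns [6, (-133, 8)]
H4 returns [6, (-133, 8)]
= [6, (-133, 8)]

Answer: [6, (-133, 8)]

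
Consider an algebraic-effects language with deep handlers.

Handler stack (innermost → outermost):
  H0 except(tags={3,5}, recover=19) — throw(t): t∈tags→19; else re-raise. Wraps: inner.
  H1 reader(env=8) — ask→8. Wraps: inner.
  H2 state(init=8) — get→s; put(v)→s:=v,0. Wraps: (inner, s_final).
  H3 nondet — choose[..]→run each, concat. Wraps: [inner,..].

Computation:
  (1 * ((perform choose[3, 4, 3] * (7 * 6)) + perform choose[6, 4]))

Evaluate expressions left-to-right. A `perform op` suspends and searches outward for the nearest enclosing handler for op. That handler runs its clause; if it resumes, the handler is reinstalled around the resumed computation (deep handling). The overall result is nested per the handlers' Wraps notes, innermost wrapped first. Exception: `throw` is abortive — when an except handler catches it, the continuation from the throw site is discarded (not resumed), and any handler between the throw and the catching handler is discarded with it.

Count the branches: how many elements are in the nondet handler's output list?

Evaluation trace:
choose[3, 4, 3] @ H3
  branch[0] choose=3:
    choose[6, 4] @ H3
      branch[0] choose=6:
        H0 returns 132
        H1 returns 132
        H2 returns (132, 8)
        H3 returns [(132, 8)]
      branch[1] choose=4:
        H0 returns 130
        H1 returns 130
        H2 returns (130, 8)
        H3 returns [(130, 8)]
  branch[1] choose=4:
    choose[6, 4] @ H3
      branch[0] choose=6:
        H0 returns 174
        H1 returns 174
        H2 returns (174, 8)
        H3 returns [(174, 8)]
      branch[1] choose=4:
        H0 returns 172
        H1 returns 172
        H2 returns (172, 8)
        H3 returns [(172, 8)]
  branch[2] choose=3:
    choose[6, 4] @ H3
      branch[0] choose=6:
        H0 returns 132
        H1 returns 132
        H2 returns (132, 8)
        H3 returns [(132, 8)]
      branch[1] choose=4:
        H0 returns 130
        H1 returns 130
        H2 returns (130, 8)
        H3 returns [(130, 8)]
= [(132, 8), (130, 8), (174, 8), (172, 8), (132, 8), (130, 8)]

Answer: 6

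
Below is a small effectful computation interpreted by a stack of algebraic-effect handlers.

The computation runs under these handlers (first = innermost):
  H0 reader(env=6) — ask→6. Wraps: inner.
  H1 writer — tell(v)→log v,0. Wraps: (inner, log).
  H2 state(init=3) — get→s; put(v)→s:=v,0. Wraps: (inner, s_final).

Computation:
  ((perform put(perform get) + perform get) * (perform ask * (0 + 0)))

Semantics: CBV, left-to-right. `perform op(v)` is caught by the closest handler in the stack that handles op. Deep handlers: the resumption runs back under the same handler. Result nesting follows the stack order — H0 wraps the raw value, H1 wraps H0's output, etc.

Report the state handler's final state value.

Answer: 3

Working:
get @ H2 ⇒ 3
put(3) @ H2 ⇒ s:=3
get @ H2 ⇒ 3
ask @ H0 ⇒ 6
H0 returns 0
H1 returns (0, ())
H2 returns ((0, ()), 3)
= ((0, ()), 3)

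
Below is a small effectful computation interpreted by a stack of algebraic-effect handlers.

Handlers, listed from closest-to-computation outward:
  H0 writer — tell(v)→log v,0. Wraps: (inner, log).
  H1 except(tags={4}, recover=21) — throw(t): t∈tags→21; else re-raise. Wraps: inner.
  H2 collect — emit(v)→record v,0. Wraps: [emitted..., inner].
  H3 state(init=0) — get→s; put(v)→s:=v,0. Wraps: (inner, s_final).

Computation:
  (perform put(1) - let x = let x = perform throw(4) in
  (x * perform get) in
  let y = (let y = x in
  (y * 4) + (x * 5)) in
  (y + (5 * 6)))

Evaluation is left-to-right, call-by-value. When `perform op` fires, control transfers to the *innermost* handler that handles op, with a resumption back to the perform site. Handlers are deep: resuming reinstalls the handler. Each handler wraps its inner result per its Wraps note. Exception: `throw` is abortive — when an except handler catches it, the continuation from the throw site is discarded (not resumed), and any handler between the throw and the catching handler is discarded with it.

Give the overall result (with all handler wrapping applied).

Answer: ([21], 1)

Evaluation trace:
put(1) @ H3 ⇒ s:=1
throw(4) @ H1 caught ⇒ 21
H2 returns [21]
H3 returns ([21], 1)
= ([21], 1)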